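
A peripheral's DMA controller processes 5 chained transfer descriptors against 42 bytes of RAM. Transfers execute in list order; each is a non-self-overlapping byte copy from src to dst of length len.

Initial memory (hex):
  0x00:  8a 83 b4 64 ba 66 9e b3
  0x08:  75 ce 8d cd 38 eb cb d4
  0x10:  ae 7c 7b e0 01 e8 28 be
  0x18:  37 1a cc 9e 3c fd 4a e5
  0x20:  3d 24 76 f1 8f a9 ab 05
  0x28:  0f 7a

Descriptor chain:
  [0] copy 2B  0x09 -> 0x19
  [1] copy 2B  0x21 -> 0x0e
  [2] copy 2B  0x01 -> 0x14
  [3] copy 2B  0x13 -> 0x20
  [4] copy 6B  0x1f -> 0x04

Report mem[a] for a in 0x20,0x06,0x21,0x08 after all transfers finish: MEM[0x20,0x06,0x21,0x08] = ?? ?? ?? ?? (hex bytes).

D0: mem[0x19..0x1a] <- [ce 8d]
D1: mem[0x0e..0x0f] <- [24 76]
D2: mem[0x14..0x15] <- [83 b4]
D3: mem[0x20..0x21] <- [e0 83]
D4: mem[0x04..0x09] <- [e5 e0 83 76 f1 8f]
query mem[0x20]=0xe0, mem[0x06]=0x83, mem[0x21]=0x83, mem[0x08]=0xf1

MEM[0x20,0x06,0x21,0x08] = e0 83 83 f1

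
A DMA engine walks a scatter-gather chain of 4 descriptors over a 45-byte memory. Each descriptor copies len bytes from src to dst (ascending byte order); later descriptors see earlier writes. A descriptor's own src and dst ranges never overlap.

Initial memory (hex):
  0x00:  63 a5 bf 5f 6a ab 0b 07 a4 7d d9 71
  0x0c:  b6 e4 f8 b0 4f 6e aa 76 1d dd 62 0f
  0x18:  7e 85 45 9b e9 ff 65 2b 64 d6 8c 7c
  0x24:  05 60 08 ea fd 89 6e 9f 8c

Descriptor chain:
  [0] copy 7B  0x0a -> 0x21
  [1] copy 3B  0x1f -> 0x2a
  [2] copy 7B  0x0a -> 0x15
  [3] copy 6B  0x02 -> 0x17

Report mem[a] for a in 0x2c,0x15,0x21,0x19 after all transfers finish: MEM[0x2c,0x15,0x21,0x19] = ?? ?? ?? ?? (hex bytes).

MEM[0x2c,0x15,0x21,0x19] = d9 d9 d9 6a

[0] 0x0a->0x21 len=7 : d9 71 b6 e4 f8 b0 4f
[1] 0x1f->0x2a len=3 : 2b 64 d9
[2] 0x0a->0x15 len=7 : d9 71 b6 e4 f8 b0 4f
[3] 0x02->0x17 len=6 : bf 5f 6a ab 0b 07
query mem[0x2c]=0xd9, mem[0x15]=0xd9, mem[0x21]=0xd9, mem[0x19]=0x6a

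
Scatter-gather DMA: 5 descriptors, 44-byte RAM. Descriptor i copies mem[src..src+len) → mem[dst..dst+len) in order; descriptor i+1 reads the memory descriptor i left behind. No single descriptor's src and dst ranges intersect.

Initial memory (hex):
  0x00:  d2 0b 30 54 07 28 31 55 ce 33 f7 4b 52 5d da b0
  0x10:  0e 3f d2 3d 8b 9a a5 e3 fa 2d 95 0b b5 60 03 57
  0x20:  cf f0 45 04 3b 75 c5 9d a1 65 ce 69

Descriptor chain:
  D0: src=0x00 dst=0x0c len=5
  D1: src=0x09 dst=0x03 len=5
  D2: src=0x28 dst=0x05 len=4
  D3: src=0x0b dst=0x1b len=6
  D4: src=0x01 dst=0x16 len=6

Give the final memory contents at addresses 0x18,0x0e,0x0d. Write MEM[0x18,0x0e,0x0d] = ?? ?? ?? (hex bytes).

MEM[0x18,0x0e,0x0d] = 33 30 0b

#0 dst[0x0c+5] := {0xd2,0x0b,0x30,0x54,0x07}
#1 dst[0x03+5] := {0x33,0xf7,0x4b,0xd2,0x0b}
#2 dst[0x05+4] := {0xa1,0x65,0xce,0x69}
#3 dst[0x1b+6] := {0x4b,0xd2,0x0b,0x30,0x54,0x07}
#4 dst[0x16+6] := {0x0b,0x30,0x33,0xf7,0xa1,0x65}
query mem[0x18]=0x33, mem[0x0e]=0x30, mem[0x0d]=0x0b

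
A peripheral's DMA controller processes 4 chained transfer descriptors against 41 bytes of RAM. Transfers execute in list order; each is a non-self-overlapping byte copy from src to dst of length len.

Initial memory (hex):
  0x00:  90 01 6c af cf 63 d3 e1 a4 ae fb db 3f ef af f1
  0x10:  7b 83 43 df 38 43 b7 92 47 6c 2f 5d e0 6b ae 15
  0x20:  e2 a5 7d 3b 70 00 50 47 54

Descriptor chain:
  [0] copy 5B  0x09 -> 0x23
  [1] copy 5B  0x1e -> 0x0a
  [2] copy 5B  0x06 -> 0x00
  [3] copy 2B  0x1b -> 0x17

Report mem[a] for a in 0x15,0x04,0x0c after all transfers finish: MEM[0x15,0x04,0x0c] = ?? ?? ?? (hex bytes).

MEM[0x15,0x04,0x0c] = 43 ae e2

D0: mem[0x23..0x27] <- [ae fb db 3f ef]
D1: mem[0x0a..0x0e] <- [ae 15 e2 a5 7d]
D2: mem[0x00..0x04] <- [d3 e1 a4 ae ae]
D3: mem[0x17..0x18] <- [5d e0]
query mem[0x15]=0x43, mem[0x04]=0xae, mem[0x0c]=0xe2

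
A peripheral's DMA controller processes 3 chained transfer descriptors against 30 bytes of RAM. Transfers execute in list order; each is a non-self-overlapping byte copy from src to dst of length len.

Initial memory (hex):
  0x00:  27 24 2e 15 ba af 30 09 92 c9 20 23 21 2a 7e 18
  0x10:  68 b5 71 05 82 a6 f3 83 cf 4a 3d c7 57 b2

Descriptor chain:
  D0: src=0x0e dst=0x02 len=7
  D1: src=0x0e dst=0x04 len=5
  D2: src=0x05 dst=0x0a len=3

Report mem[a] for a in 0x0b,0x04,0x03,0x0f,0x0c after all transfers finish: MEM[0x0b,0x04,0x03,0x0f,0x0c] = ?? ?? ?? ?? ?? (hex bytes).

MEM[0x0b,0x04,0x03,0x0f,0x0c] = 68 7e 18 18 b5

#0 dst[0x02+7] := {0x7e,0x18,0x68,0xb5,0x71,0x05,0x82}
#1 dst[0x04+5] := {0x7e,0x18,0x68,0xb5,0x71}
#2 dst[0x0a+3] := {0x18,0x68,0xb5}
query mem[0x0b]=0x68, mem[0x04]=0x7e, mem[0x03]=0x18, mem[0x0f]=0x18, mem[0x0c]=0xb5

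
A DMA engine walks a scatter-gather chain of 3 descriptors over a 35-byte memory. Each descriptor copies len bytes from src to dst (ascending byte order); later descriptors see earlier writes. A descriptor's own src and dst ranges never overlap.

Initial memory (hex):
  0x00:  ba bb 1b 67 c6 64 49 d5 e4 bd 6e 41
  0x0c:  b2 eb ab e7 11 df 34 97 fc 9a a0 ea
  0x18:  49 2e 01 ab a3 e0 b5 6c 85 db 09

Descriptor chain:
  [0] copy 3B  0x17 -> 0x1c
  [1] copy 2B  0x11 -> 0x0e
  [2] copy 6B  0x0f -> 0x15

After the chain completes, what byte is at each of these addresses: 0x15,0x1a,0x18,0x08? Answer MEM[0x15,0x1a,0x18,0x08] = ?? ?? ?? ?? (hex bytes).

D0: mem[0x1c..0x1e] <- [ea 49 2e]
D1: mem[0x0e..0x0f] <- [df 34]
D2: mem[0x15..0x1a] <- [34 11 df 34 97 fc]
query mem[0x15]=0x34, mem[0x1a]=0xfc, mem[0x18]=0x34, mem[0x08]=0xe4

MEM[0x15,0x1a,0x18,0x08] = 34 fc 34 e4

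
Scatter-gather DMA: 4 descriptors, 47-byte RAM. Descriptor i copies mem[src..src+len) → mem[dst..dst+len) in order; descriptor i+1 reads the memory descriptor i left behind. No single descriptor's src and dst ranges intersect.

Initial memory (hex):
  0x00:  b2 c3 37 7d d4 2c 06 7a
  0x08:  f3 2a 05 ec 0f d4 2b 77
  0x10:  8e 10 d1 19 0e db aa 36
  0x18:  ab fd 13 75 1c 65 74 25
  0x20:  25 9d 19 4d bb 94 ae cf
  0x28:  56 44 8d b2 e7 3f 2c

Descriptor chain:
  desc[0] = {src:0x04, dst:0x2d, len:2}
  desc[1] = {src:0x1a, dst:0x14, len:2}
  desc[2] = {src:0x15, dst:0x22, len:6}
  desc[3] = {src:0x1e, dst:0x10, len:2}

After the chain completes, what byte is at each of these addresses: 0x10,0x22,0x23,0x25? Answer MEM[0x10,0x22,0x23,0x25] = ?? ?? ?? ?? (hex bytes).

MEM[0x10,0x22,0x23,0x25] = 74 75 aa ab

D0: mem[0x2d..0x2e] <- [d4 2c]
D1: mem[0x14..0x15] <- [13 75]
D2: mem[0x22..0x27] <- [75 aa 36 ab fd 13]
D3: mem[0x10..0x11] <- [74 25]
query mem[0x10]=0x74, mem[0x22]=0x75, mem[0x23]=0xaa, mem[0x25]=0xab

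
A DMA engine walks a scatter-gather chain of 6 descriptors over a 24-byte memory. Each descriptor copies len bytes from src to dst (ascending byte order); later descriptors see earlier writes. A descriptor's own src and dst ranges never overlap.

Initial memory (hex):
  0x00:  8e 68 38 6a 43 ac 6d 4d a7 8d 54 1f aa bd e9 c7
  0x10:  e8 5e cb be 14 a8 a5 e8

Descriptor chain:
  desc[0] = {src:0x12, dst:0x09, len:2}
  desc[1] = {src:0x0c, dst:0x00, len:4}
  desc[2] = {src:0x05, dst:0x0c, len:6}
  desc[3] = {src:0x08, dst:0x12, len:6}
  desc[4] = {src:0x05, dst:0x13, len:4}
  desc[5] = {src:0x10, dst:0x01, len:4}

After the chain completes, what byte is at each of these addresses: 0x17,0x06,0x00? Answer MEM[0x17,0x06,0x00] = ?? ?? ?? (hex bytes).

  after D0: wrote 2B at 0x09 = cbbe
  after D1: wrote 4B at 0x00 = aabde9c7
  after D2: wrote 6B at 0x0c = ac6d4da7cbbe
  after D3: wrote 6B at 0x12 = a7cbbe1fac6d
  after D4: wrote 4B at 0x13 = ac6d4da7
  after D5: wrote 4B at 0x01 = cbbea7ac
query mem[0x17]=0x6d, mem[0x06]=0x6d, mem[0x00]=0xaa

MEM[0x17,0x06,0x00] = 6d 6d aa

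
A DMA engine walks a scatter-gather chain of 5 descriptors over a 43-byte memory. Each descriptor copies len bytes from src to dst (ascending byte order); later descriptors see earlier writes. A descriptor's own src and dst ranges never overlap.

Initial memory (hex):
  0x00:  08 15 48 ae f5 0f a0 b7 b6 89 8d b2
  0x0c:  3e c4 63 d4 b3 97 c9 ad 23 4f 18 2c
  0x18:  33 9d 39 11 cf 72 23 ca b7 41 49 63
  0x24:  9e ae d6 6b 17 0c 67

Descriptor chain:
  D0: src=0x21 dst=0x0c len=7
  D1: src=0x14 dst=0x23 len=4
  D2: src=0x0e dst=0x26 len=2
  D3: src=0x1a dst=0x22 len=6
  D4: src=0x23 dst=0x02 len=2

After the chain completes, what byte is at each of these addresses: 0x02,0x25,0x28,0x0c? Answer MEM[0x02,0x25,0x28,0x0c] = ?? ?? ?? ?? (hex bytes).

  after D0: wrote 7B at 0x0c = 4149639eaed66b
  after D1: wrote 4B at 0x23 = 234f182c
  after D2: wrote 2B at 0x26 = 639e
  after D3: wrote 6B at 0x22 = 3911cf7223ca
  after D4: wrote 2B at 0x02 = 11cf
query mem[0x02]=0x11, mem[0x25]=0x72, mem[0x28]=0x17, mem[0x0c]=0x41

MEM[0x02,0x25,0x28,0x0c] = 11 72 17 41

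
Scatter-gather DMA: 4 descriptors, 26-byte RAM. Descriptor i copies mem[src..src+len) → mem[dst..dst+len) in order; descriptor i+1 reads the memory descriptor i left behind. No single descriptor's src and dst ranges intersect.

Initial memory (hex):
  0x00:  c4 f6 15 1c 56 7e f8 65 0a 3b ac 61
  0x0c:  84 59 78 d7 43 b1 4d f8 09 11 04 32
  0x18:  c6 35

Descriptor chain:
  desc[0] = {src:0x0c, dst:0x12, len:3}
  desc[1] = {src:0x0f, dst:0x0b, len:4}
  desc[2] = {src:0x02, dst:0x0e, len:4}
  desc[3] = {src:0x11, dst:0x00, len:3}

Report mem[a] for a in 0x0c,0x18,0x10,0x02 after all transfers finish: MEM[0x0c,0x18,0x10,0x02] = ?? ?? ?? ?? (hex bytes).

MEM[0x0c,0x18,0x10,0x02] = 43 c6 56 59

[0] 0x0c->0x12 len=3 : 84 59 78
[1] 0x0f->0x0b len=4 : d7 43 b1 84
[2] 0x02->0x0e len=4 : 15 1c 56 7e
[3] 0x11->0x00 len=3 : 7e 84 59
query mem[0x0c]=0x43, mem[0x18]=0xc6, mem[0x10]=0x56, mem[0x02]=0x59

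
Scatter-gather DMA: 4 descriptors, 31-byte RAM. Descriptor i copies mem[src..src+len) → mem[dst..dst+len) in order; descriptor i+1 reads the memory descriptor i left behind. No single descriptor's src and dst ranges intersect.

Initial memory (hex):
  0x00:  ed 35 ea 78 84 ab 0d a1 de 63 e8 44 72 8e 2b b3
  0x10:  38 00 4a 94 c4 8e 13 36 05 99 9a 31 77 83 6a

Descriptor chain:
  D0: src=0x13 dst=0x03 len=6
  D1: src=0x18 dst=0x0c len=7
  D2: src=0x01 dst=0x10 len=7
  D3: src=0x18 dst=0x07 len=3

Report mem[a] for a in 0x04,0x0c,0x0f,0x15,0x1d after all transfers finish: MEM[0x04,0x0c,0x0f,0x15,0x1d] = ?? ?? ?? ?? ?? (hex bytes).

MEM[0x04,0x0c,0x0f,0x15,0x1d] = c4 05 31 13 83

#0 dst[0x03+6] := {0x94,0xc4,0x8e,0x13,0x36,0x05}
#1 dst[0x0c+7] := {0x05,0x99,0x9a,0x31,0x77,0x83,0x6a}
#2 dst[0x10+7] := {0x35,0xea,0x94,0xc4,0x8e,0x13,0x36}
#3 dst[0x07+3] := {0x05,0x99,0x9a}
query mem[0x04]=0xc4, mem[0x0c]=0x05, mem[0x0f]=0x31, mem[0x15]=0x13, mem[0x1d]=0x83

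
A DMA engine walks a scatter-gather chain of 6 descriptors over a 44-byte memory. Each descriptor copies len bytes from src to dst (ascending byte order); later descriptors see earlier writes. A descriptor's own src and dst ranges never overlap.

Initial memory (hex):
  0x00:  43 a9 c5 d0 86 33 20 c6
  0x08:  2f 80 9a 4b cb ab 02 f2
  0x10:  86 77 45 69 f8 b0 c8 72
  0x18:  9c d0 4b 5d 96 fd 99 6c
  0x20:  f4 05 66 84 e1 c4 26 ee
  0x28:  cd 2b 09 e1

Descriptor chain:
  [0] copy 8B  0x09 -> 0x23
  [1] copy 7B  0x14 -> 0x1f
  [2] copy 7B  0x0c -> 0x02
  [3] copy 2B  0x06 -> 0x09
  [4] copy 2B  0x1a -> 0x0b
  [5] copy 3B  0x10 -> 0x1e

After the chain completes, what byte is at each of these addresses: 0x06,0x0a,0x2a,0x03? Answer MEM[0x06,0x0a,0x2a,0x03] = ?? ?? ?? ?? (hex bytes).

MEM[0x06,0x0a,0x2a,0x03] = 86 77 86 ab

  after D0: wrote 8B at 0x23 = 809a4bcbab02f286
  after D1: wrote 7B at 0x1f = f8b0c8729cd04b
  after D2: wrote 7B at 0x02 = cbab02f2867745
  after D3: wrote 2B at 0x09 = 8677
  after D4: wrote 2B at 0x0b = 4b5d
  after D5: wrote 3B at 0x1e = 867745
query mem[0x06]=0x86, mem[0x0a]=0x77, mem[0x2a]=0x86, mem[0x03]=0xab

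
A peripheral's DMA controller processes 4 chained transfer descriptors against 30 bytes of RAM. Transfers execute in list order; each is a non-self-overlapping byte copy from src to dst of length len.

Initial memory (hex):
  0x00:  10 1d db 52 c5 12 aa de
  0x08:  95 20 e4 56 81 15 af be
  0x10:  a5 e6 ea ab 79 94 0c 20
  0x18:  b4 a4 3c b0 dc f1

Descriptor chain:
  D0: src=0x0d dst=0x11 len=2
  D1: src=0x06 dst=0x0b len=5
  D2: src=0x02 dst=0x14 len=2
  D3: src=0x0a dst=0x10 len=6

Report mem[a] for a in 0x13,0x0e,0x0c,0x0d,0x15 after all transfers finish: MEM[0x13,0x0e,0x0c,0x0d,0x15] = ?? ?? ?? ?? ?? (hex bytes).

[0] 0x0d->0x11 len=2 : 15 af
[1] 0x06->0x0b len=5 : aa de 95 20 e4
[2] 0x02->0x14 len=2 : db 52
[3] 0x0a->0x10 len=6 : e4 aa de 95 20 e4
query mem[0x13]=0x95, mem[0x0e]=0x20, mem[0x0c]=0xde, mem[0x0d]=0x95, mem[0x15]=0xe4

MEM[0x13,0x0e,0x0c,0x0d,0x15] = 95 20 de 95 e4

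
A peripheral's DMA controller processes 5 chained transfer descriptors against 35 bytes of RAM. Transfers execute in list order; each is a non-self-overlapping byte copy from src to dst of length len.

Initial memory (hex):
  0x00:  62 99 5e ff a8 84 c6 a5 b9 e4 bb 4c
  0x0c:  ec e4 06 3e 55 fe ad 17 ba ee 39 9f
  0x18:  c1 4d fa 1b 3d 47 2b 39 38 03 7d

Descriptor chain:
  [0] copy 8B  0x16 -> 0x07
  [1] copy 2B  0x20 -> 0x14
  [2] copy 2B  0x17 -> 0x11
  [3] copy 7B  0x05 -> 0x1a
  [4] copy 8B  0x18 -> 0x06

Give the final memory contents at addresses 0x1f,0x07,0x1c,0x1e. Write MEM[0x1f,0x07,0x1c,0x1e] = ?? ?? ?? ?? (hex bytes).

MEM[0x1f,0x07,0x1c,0x1e] = 4d 4d 39 c1

D0: mem[0x07..0x0e] <- [39 9f c1 4d fa 1b 3d 47]
D1: mem[0x14..0x15] <- [38 03]
D2: mem[0x11..0x12] <- [9f c1]
D3: mem[0x1a..0x20] <- [84 c6 39 9f c1 4d fa]
D4: mem[0x06..0x0d] <- [c1 4d 84 c6 39 9f c1 4d]
query mem[0x1f]=0x4d, mem[0x07]=0x4d, mem[0x1c]=0x39, mem[0x1e]=0xc1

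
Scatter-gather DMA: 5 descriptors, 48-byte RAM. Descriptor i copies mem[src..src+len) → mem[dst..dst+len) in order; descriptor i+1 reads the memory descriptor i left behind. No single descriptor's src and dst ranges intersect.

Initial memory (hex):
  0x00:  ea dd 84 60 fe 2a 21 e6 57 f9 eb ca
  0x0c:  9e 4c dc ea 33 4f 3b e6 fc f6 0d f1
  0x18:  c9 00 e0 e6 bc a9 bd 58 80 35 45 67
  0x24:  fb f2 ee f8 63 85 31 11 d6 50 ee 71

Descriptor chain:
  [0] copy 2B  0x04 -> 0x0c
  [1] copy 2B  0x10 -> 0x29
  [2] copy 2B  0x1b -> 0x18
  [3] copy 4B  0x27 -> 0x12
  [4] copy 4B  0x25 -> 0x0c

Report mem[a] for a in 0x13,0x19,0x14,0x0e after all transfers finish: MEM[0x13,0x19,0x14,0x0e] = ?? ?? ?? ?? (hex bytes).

[0] 0x04->0x0c len=2 : fe 2a
[1] 0x10->0x29 len=2 : 33 4f
[2] 0x1b->0x18 len=2 : e6 bc
[3] 0x27->0x12 len=4 : f8 63 33 4f
[4] 0x25->0x0c len=4 : f2 ee f8 63
query mem[0x13]=0x63, mem[0x19]=0xbc, mem[0x14]=0x33, mem[0x0e]=0xf8

MEM[0x13,0x19,0x14,0x0e] = 63 bc 33 f8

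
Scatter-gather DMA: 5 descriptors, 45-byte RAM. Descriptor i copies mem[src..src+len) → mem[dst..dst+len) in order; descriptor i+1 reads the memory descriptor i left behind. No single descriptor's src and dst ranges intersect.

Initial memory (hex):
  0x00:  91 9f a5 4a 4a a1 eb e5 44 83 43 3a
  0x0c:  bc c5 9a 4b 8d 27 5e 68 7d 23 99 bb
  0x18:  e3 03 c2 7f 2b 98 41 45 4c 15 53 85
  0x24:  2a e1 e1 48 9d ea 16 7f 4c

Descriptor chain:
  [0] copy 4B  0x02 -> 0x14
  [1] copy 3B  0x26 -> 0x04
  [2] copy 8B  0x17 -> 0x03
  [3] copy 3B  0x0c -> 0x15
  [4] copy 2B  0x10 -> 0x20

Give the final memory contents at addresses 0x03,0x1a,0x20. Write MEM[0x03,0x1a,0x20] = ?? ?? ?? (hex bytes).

#0 dst[0x14+4] := {0xa5,0x4a,0x4a,0xa1}
#1 dst[0x04+3] := {0xe1,0x48,0x9d}
#2 dst[0x03+8] := {0xa1,0xe3,0x03,0xc2,0x7f,0x2b,0x98,0x41}
#3 dst[0x15+3] := {0xbc,0xc5,0x9a}
#4 dst[0x20+2] := {0x8d,0x27}
query mem[0x03]=0xa1, mem[0x1a]=0xc2, mem[0x20]=0x8d

MEM[0x03,0x1a,0x20] = a1 c2 8d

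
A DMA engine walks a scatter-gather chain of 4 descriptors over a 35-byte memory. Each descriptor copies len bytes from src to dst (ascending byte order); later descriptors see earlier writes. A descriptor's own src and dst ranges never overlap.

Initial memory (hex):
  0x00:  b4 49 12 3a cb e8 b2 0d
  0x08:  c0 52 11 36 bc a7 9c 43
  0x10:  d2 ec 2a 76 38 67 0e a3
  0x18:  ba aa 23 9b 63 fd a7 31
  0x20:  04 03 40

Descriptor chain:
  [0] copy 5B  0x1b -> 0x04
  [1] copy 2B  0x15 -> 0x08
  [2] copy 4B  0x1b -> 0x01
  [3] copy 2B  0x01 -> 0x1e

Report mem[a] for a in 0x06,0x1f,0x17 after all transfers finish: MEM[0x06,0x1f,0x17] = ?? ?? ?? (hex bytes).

MEM[0x06,0x1f,0x17] = fd 63 a3

D0: mem[0x04..0x08] <- [9b 63 fd a7 31]
D1: mem[0x08..0x09] <- [67 0e]
D2: mem[0x01..0x04] <- [9b 63 fd a7]
D3: mem[0x1e..0x1f] <- [9b 63]
query mem[0x06]=0xfd, mem[0x1f]=0x63, mem[0x17]=0xa3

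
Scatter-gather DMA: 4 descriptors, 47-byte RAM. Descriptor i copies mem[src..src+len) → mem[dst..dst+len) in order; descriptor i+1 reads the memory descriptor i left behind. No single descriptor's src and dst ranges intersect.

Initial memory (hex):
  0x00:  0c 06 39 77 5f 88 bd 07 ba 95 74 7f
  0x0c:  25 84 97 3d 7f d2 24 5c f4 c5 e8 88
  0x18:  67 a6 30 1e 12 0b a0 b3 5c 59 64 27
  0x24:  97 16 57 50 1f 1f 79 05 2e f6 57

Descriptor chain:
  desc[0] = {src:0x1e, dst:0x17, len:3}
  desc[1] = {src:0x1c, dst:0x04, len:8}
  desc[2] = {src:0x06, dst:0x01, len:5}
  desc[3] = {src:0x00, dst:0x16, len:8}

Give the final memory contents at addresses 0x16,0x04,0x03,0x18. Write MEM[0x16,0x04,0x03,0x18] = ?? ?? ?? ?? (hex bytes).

[0] 0x1e->0x17 len=3 : a0 b3 5c
[1] 0x1c->0x04 len=8 : 12 0b a0 b3 5c 59 64 27
[2] 0x06->0x01 len=5 : a0 b3 5c 59 64
[3] 0x00->0x16 len=8 : 0c a0 b3 5c 59 64 a0 b3
query mem[0x16]=0x0c, mem[0x04]=0x59, mem[0x03]=0x5c, mem[0x18]=0xb3

MEM[0x16,0x04,0x03,0x18] = 0c 59 5c b3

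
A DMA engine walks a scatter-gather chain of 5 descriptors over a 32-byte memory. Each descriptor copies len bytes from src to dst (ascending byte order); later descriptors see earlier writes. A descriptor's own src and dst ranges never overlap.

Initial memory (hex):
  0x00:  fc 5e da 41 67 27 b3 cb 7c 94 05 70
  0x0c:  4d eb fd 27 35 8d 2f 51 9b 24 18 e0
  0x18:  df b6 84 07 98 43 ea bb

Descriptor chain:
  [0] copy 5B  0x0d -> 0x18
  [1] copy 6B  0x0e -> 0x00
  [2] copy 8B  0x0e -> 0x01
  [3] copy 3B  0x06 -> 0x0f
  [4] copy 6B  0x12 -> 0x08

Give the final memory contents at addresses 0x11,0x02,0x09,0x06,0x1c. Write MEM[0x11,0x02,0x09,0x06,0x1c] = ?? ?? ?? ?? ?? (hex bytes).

#0 dst[0x18+5] := {0xeb,0xfd,0x27,0x35,0x8d}
#1 dst[0x00+6] := {0xfd,0x27,0x35,0x8d,0x2f,0x51}
#2 dst[0x01+8] := {0xfd,0x27,0x35,0x8d,0x2f,0x51,0x9b,0x24}
#3 dst[0x0f+3] := {0x51,0x9b,0x24}
#4 dst[0x08+6] := {0x2f,0x51,0x9b,0x24,0x18,0xe0}
query mem[0x11]=0x24, mem[0x02]=0x27, mem[0x09]=0x51, mem[0x06]=0x51, mem[0x1c]=0x8d

MEM[0x11,0x02,0x09,0x06,0x1c] = 24 27 51 51 8d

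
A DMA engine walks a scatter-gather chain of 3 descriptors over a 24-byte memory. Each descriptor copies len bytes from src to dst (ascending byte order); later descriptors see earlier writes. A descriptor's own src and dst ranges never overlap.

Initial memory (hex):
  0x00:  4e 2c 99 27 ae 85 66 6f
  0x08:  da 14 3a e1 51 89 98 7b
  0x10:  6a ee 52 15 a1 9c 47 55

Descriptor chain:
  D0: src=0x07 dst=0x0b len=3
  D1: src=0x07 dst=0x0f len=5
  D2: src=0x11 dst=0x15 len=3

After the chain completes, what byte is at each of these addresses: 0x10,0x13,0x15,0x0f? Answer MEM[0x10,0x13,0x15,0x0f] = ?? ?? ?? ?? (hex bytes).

[0] 0x07->0x0b len=3 : 6f da 14
[1] 0x07->0x0f len=5 : 6f da 14 3a 6f
[2] 0x11->0x15 len=3 : 14 3a 6f
query mem[0x10]=0xda, mem[0x13]=0x6f, mem[0x15]=0x14, mem[0x0f]=0x6f

MEM[0x10,0x13,0x15,0x0f] = da 6f 14 6f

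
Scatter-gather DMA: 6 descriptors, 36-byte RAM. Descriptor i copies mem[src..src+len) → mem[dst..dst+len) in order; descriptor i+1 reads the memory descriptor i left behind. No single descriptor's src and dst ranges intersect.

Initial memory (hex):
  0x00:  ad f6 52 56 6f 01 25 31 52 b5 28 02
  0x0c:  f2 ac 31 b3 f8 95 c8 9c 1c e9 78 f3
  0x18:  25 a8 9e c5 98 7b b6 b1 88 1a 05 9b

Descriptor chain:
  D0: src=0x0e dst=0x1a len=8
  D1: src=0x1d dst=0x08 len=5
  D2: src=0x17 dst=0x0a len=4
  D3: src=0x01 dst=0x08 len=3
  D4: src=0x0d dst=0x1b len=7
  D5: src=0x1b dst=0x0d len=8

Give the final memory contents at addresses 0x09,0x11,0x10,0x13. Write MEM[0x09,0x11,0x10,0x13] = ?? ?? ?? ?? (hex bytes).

D0: mem[0x1a..0x21] <- [31 b3 f8 95 c8 9c 1c e9]
D1: mem[0x08..0x0c] <- [95 c8 9c 1c e9]
D2: mem[0x0a..0x0d] <- [f3 25 a8 31]
D3: mem[0x08..0x0a] <- [f6 52 56]
D4: mem[0x1b..0x21] <- [31 31 b3 f8 95 c8 9c]
D5: mem[0x0d..0x14] <- [31 31 b3 f8 95 c8 9c 05]
query mem[0x09]=0x52, mem[0x11]=0x95, mem[0x10]=0xf8, mem[0x13]=0x9c

MEM[0x09,0x11,0x10,0x13] = 52 95 f8 9c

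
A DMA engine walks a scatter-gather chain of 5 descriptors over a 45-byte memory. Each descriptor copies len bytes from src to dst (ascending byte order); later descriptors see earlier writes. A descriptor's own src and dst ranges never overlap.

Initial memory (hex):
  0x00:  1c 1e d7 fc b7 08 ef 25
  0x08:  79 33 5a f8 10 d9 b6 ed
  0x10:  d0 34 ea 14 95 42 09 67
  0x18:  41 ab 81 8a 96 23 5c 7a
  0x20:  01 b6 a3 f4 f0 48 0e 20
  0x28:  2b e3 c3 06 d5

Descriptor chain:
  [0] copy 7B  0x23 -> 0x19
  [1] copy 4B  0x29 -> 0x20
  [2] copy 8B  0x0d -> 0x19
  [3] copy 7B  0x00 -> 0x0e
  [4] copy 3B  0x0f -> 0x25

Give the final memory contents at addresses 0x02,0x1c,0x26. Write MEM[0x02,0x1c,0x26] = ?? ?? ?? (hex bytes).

MEM[0x02,0x1c,0x26] = d7 d0 d7

  after D0: wrote 7B at 0x19 = f4f0480e202be3
  after D1: wrote 4B at 0x20 = e3c306d5
  after D2: wrote 8B at 0x19 = d9b6edd034ea1495
  after D3: wrote 7B at 0x0e = 1c1ed7fcb708ef
  after D4: wrote 3B at 0x25 = 1ed7fc
query mem[0x02]=0xd7, mem[0x1c]=0xd0, mem[0x26]=0xd7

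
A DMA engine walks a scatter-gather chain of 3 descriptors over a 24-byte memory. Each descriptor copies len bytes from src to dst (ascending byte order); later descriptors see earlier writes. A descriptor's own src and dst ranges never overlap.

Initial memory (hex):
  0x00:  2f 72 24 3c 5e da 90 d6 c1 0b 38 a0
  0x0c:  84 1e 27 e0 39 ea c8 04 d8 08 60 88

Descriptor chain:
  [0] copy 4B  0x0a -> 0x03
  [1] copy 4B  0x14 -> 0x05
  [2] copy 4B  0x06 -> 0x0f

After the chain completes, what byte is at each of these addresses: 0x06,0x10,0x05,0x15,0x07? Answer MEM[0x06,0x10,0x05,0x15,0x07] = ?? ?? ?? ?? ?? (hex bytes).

D0: mem[0x03..0x06] <- [38 a0 84 1e]
D1: mem[0x05..0x08] <- [d8 08 60 88]
D2: mem[0x0f..0x12] <- [08 60 88 0b]
query mem[0x06]=0x08, mem[0x10]=0x60, mem[0x05]=0xd8, mem[0x15]=0x08, mem[0x07]=0x60

MEM[0x06,0x10,0x05,0x15,0x07] = 08 60 d8 08 60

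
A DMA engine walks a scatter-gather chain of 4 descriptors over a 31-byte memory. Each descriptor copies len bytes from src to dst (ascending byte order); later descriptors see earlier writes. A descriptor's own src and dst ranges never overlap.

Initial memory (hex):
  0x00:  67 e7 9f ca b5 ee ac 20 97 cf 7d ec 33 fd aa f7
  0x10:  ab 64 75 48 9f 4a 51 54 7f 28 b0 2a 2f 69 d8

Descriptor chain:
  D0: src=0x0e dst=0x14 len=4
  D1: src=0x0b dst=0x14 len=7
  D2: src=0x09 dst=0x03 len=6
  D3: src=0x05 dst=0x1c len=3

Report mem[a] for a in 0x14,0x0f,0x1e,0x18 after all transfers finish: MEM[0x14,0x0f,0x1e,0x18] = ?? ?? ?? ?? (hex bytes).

MEM[0x14,0x0f,0x1e,0x18] = ec f7 fd f7

[0] 0x0e->0x14 len=4 : aa f7 ab 64
[1] 0x0b->0x14 len=7 : ec 33 fd aa f7 ab 64
[2] 0x09->0x03 len=6 : cf 7d ec 33 fd aa
[3] 0x05->0x1c len=3 : ec 33 fd
query mem[0x14]=0xec, mem[0x0f]=0xf7, mem[0x1e]=0xfd, mem[0x18]=0xf7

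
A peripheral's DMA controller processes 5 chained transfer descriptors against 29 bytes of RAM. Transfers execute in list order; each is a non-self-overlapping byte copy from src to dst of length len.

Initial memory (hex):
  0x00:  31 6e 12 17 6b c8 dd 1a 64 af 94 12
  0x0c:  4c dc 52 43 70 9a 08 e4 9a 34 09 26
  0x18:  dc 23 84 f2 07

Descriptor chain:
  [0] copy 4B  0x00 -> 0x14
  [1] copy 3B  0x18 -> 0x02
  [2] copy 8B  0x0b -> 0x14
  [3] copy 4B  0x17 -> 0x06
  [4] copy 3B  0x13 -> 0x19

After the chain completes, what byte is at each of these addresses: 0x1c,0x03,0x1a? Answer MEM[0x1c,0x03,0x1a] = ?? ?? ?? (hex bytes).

[0] 0x00->0x14 len=4 : 31 6e 12 17
[1] 0x18->0x02 len=3 : dc 23 84
[2] 0x0b->0x14 len=8 : 12 4c dc 52 43 70 9a 08
[3] 0x17->0x06 len=4 : 52 43 70 9a
[4] 0x13->0x19 len=3 : e4 12 4c
query mem[0x1c]=0x07, mem[0x03]=0x23, mem[0x1a]=0x12

MEM[0x1c,0x03,0x1a] = 07 23 12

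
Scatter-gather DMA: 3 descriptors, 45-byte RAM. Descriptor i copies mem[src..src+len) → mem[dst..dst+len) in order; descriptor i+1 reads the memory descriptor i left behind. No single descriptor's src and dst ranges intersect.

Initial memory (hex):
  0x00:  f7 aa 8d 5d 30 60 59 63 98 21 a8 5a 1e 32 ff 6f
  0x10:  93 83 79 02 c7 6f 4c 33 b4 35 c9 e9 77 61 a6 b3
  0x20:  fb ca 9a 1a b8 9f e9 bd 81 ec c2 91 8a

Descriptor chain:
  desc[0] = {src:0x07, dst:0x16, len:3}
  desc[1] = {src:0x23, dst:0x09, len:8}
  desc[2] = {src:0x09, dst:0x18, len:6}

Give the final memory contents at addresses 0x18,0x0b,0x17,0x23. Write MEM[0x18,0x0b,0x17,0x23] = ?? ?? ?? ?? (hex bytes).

[0] 0x07->0x16 len=3 : 63 98 21
[1] 0x23->0x09 len=8 : 1a b8 9f e9 bd 81 ec c2
[2] 0x09->0x18 len=6 : 1a b8 9f e9 bd 81
query mem[0x18]=0x1a, mem[0x0b]=0x9f, mem[0x17]=0x98, mem[0x23]=0x1a

MEM[0x18,0x0b,0x17,0x23] = 1a 9f 98 1a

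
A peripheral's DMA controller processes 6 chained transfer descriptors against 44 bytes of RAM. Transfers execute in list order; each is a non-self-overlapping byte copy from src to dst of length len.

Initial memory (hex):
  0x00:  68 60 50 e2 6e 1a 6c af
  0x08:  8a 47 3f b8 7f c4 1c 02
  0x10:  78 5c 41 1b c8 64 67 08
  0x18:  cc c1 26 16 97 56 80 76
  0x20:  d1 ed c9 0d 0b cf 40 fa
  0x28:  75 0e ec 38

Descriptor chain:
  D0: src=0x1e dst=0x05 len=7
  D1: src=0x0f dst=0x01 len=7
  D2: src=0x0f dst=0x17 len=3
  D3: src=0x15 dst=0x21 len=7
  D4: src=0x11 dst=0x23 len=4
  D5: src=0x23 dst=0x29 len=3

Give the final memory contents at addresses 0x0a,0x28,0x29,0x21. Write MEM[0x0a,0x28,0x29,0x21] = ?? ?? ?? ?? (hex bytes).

[0] 0x1e->0x05 len=7 : 80 76 d1 ed c9 0d 0b
[1] 0x0f->0x01 len=7 : 02 78 5c 41 1b c8 64
[2] 0x0f->0x17 len=3 : 02 78 5c
[3] 0x15->0x21 len=7 : 64 67 02 78 5c 26 16
[4] 0x11->0x23 len=4 : 5c 41 1b c8
[5] 0x23->0x29 len=3 : 5c 41 1b
query mem[0x0a]=0x0d, mem[0x28]=0x75, mem[0x29]=0x5c, mem[0x21]=0x64

MEM[0x0a,0x28,0x29,0x21] = 0d 75 5c 64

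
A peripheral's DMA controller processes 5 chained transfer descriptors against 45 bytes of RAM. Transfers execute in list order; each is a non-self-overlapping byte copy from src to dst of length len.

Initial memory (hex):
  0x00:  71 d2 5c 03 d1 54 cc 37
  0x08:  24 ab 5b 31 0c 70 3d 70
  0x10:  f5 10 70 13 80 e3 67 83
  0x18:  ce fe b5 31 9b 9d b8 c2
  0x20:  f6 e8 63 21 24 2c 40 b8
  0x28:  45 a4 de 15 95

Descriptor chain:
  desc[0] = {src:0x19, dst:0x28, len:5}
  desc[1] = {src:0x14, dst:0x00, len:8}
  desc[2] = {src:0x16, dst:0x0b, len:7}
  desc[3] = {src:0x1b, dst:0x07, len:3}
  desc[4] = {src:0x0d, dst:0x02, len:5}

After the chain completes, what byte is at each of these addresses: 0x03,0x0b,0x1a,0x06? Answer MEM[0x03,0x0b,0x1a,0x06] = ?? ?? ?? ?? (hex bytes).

D0: mem[0x28..0x2c] <- [fe b5 31 9b 9d]
D1: mem[0x00..0x07] <- [80 e3 67 83 ce fe b5 31]
D2: mem[0x0b..0x11] <- [67 83 ce fe b5 31 9b]
D3: mem[0x07..0x09] <- [31 9b 9d]
D4: mem[0x02..0x06] <- [ce fe b5 31 9b]
query mem[0x03]=0xfe, mem[0x0b]=0x67, mem[0x1a]=0xb5, mem[0x06]=0x9b

MEM[0x03,0x0b,0x1a,0x06] = fe 67 b5 9b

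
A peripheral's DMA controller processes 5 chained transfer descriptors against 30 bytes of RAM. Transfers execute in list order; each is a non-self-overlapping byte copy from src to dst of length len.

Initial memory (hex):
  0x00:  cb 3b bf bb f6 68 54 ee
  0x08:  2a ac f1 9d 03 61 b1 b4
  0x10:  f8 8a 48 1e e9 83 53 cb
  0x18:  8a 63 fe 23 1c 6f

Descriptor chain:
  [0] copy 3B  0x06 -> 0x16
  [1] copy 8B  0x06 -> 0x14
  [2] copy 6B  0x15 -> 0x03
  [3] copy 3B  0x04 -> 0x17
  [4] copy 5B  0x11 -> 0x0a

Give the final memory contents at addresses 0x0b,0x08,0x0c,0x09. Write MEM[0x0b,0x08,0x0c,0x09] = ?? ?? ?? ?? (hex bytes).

[0] 0x06->0x16 len=3 : 54 ee 2a
[1] 0x06->0x14 len=8 : 54 ee 2a ac f1 9d 03 61
[2] 0x15->0x03 len=6 : ee 2a ac f1 9d 03
[3] 0x04->0x17 len=3 : 2a ac f1
[4] 0x11->0x0a len=5 : 8a 48 1e 54 ee
query mem[0x0b]=0x48, mem[0x08]=0x03, mem[0x0c]=0x1e, mem[0x09]=0xac

MEM[0x0b,0x08,0x0c,0x09] = 48 03 1e ac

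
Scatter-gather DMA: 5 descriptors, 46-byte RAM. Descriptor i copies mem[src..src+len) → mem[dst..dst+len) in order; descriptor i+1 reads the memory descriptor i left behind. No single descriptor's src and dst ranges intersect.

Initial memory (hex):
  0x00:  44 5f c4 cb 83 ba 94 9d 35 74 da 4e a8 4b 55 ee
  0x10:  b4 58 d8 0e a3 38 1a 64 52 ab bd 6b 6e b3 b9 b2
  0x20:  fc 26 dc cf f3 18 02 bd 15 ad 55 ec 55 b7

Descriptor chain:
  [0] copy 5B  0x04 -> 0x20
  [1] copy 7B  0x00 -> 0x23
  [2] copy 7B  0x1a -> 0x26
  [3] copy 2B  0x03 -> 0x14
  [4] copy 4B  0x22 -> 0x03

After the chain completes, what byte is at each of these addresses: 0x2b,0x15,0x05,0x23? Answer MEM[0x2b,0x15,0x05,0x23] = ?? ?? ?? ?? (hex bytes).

#0 dst[0x20+5] := {0x83,0xba,0x94,0x9d,0x35}
#1 dst[0x23+7] := {0x44,0x5f,0xc4,0xcb,0x83,0xba,0x94}
#2 dst[0x26+7] := {0xbd,0x6b,0x6e,0xb3,0xb9,0xb2,0x83}
#3 dst[0x14+2] := {0xcb,0x83}
#4 dst[0x03+4] := {0x94,0x44,0x5f,0xc4}
query mem[0x2b]=0xb2, mem[0x15]=0x83, mem[0x05]=0x5f, mem[0x23]=0x44

MEM[0x2b,0x15,0x05,0x23] = b2 83 5f 44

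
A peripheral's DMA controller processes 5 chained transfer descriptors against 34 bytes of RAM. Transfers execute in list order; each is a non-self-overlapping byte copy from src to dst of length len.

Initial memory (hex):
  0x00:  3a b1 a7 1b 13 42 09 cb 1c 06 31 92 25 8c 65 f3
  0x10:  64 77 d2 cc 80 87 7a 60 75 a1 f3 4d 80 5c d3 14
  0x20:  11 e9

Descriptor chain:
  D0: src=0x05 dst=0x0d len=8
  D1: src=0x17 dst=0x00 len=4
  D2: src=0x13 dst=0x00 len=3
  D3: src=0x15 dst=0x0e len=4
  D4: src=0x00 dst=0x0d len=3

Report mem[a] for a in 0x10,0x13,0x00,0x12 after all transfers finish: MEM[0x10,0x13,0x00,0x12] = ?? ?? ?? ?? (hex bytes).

#0 dst[0x0d+8] := {0x42,0x09,0xcb,0x1c,0x06,0x31,0x92,0x25}
#1 dst[0x00+4] := {0x60,0x75,0xa1,0xf3}
#2 dst[0x00+3] := {0x92,0x25,0x87}
#3 dst[0x0e+4] := {0x87,0x7a,0x60,0x75}
#4 dst[0x0d+3] := {0x92,0x25,0x87}
query mem[0x10]=0x60, mem[0x13]=0x92, mem[0x00]=0x92, mem[0x12]=0x31

MEM[0x10,0x13,0x00,0x12] = 60 92 92 31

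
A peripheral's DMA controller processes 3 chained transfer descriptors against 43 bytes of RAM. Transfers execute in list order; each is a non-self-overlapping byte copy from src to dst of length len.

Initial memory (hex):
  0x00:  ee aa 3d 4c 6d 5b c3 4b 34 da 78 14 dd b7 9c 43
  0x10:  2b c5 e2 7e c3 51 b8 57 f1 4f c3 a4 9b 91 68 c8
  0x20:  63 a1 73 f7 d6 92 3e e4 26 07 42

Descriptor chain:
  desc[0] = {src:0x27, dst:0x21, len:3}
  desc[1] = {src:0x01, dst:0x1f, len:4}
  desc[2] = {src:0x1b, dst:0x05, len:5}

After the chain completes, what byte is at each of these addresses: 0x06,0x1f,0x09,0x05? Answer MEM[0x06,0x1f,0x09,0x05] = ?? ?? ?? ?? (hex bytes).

#0 dst[0x21+3] := {0xe4,0x26,0x07}
#1 dst[0x1f+4] := {0xaa,0x3d,0x4c,0x6d}
#2 dst[0x05+5] := {0xa4,0x9b,0x91,0x68,0xaa}
query mem[0x06]=0x9b, mem[0x1f]=0xaa, mem[0x09]=0xaa, mem[0x05]=0xa4

MEM[0x06,0x1f,0x09,0x05] = 9b aa aa a4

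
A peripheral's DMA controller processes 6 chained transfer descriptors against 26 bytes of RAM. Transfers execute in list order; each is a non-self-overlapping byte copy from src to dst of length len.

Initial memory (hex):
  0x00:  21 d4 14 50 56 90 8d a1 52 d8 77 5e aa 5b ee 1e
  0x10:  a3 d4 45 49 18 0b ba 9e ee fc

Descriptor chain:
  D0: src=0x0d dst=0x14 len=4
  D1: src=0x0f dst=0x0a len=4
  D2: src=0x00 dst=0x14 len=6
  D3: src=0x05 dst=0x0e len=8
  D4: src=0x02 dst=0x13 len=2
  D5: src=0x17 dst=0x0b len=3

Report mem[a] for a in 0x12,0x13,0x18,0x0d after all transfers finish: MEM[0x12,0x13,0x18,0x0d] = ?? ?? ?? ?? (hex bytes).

  after D0: wrote 4B at 0x14 = 5bee1ea3
  after D1: wrote 4B at 0x0a = 1ea3d445
  after D2: wrote 6B at 0x14 = 21d414505690
  after D3: wrote 8B at 0x0e = 908da152d81ea3d4
  after D4: wrote 2B at 0x13 = 1450
  after D5: wrote 3B at 0x0b = 505690
query mem[0x12]=0xd8, mem[0x13]=0x14, mem[0x18]=0x56, mem[0x0d]=0x90

MEM[0x12,0x13,0x18,0x0d] = d8 14 56 90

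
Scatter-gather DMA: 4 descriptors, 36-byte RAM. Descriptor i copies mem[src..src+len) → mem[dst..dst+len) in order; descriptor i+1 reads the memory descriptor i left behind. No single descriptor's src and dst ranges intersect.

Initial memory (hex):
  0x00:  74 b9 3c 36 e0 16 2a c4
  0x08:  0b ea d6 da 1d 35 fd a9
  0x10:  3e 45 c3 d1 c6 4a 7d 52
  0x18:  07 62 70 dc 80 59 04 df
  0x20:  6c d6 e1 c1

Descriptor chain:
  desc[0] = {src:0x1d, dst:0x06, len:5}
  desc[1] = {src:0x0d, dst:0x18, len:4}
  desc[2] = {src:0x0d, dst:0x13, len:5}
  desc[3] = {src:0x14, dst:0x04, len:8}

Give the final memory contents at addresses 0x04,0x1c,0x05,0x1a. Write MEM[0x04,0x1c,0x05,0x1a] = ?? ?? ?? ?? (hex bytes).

[0] 0x1d->0x06 len=5 : 59 04 df 6c d6
[1] 0x0d->0x18 len=4 : 35 fd a9 3e
[2] 0x0d->0x13 len=5 : 35 fd a9 3e 45
[3] 0x14->0x04 len=8 : fd a9 3e 45 35 fd a9 3e
query mem[0x04]=0xfd, mem[0x1c]=0x80, mem[0x05]=0xa9, mem[0x1a]=0xa9

MEM[0x04,0x1c,0x05,0x1a] = fd 80 a9 a9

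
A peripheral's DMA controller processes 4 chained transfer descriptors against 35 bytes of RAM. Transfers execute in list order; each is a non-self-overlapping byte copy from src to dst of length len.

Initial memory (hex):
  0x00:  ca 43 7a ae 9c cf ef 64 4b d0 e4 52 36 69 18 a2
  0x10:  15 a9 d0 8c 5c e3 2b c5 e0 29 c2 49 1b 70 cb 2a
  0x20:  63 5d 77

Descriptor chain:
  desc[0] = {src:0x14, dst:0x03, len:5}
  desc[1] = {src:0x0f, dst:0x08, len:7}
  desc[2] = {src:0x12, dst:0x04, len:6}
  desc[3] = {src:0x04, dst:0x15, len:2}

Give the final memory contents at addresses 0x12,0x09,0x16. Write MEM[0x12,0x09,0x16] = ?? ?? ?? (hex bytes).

MEM[0x12,0x09,0x16] = d0 c5 8c

D0: mem[0x03..0x07] <- [5c e3 2b c5 e0]
D1: mem[0x08..0x0e] <- [a2 15 a9 d0 8c 5c e3]
D2: mem[0x04..0x09] <- [d0 8c 5c e3 2b c5]
D3: mem[0x15..0x16] <- [d0 8c]
query mem[0x12]=0xd0, mem[0x09]=0xc5, mem[0x16]=0x8c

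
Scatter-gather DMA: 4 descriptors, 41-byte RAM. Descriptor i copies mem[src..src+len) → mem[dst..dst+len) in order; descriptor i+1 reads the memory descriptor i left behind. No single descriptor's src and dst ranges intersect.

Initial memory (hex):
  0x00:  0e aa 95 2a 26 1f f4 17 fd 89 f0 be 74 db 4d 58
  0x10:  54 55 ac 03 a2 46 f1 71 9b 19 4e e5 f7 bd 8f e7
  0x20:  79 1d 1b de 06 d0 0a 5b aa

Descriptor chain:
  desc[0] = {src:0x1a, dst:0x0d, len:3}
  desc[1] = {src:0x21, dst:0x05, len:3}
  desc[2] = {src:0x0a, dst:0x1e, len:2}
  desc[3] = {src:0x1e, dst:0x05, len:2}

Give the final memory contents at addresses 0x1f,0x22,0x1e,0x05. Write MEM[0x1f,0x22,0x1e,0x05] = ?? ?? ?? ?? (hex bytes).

D0: mem[0x0d..0x0f] <- [4e e5 f7]
D1: mem[0x05..0x07] <- [1d 1b de]
D2: mem[0x1e..0x1f] <- [f0 be]
D3: mem[0x05..0x06] <- [f0 be]
query mem[0x1f]=0xbe, mem[0x22]=0x1b, mem[0x1e]=0xf0, mem[0x05]=0xf0

MEM[0x1f,0x22,0x1e,0x05] = be 1b f0 f0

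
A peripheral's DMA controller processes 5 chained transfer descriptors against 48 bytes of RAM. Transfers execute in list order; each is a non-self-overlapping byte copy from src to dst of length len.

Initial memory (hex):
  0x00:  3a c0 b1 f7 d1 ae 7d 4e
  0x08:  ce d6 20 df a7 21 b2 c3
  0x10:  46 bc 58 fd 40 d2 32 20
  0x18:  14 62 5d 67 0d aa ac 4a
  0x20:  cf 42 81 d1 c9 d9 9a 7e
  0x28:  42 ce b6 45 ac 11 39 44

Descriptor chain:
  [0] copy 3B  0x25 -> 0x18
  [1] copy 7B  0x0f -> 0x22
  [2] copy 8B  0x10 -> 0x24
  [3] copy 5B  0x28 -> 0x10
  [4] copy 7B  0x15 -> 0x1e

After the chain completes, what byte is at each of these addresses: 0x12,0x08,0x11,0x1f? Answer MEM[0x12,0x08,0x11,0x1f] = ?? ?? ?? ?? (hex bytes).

D0: mem[0x18..0x1a] <- [d9 9a 7e]
D1: mem[0x22..0x28] <- [c3 46 bc 58 fd 40 d2]
D2: mem[0x24..0x2b] <- [46 bc 58 fd 40 d2 32 20]
D3: mem[0x10..0x14] <- [40 d2 32 20 ac]
D4: mem[0x1e..0x24] <- [d2 32 20 d9 9a 7e 67]
query mem[0x12]=0x32, mem[0x08]=0xce, mem[0x11]=0xd2, mem[0x1f]=0x32

MEM[0x12,0x08,0x11,0x1f] = 32 ce d2 32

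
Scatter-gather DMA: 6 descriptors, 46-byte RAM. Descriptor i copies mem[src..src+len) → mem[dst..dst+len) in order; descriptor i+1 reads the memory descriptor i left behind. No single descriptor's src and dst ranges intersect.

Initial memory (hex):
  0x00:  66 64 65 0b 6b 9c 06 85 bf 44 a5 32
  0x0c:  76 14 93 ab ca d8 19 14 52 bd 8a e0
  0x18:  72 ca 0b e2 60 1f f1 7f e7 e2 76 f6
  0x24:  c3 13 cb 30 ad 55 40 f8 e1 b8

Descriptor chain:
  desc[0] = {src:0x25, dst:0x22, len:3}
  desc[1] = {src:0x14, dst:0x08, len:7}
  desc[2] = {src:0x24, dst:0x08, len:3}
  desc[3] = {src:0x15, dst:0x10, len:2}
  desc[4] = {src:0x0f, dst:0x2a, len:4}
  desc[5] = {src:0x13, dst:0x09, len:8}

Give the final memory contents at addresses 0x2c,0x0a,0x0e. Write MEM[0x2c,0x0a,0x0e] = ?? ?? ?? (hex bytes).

[0] 0x25->0x22 len=3 : 13 cb 30
[1] 0x14->0x08 len=7 : 52 bd 8a e0 72 ca 0b
[2] 0x24->0x08 len=3 : 30 13 cb
[3] 0x15->0x10 len=2 : bd 8a
[4] 0x0f->0x2a len=4 : ab bd 8a 19
[5] 0x13->0x09 len=8 : 14 52 bd 8a e0 72 ca 0b
query mem[0x2c]=0x8a, mem[0x0a]=0x52, mem[0x0e]=0x72

MEM[0x2c,0x0a,0x0e] = 8a 52 72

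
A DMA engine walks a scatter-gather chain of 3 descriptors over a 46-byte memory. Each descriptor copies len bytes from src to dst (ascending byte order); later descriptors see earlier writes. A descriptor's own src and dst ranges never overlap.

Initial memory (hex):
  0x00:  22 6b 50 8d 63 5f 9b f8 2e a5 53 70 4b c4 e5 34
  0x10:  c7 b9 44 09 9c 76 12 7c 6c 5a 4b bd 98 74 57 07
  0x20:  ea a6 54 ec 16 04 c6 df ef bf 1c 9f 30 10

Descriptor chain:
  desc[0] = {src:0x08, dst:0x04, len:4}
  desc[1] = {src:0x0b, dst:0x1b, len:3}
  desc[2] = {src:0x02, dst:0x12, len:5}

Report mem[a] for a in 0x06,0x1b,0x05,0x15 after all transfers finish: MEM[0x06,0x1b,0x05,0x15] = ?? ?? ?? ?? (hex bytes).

MEM[0x06,0x1b,0x05,0x15] = 53 70 a5 a5

  after D0: wrote 4B at 0x04 = 2ea55370
  after D1: wrote 3B at 0x1b = 704bc4
  after D2: wrote 5B at 0x12 = 508d2ea553
query mem[0x06]=0x53, mem[0x1b]=0x70, mem[0x05]=0xa5, mem[0x15]=0xa5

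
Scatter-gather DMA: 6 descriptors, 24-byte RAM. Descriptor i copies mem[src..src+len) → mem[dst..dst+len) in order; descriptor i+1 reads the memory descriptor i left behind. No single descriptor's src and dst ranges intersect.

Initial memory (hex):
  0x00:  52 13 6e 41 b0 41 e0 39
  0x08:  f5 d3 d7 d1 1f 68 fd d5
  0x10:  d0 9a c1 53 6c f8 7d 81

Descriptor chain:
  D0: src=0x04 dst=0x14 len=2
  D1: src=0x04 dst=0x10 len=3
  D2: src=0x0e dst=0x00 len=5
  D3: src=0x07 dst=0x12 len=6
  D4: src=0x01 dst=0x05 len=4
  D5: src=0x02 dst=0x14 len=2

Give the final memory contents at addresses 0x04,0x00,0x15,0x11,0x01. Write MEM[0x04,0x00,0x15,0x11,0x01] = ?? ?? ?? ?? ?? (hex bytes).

[0] 0x04->0x14 len=2 : b0 41
[1] 0x04->0x10 len=3 : b0 41 e0
[2] 0x0e->0x00 len=5 : fd d5 b0 41 e0
[3] 0x07->0x12 len=6 : 39 f5 d3 d7 d1 1f
[4] 0x01->0x05 len=4 : d5 b0 41 e0
[5] 0x02->0x14 len=2 : b0 41
query mem[0x04]=0xe0, mem[0x00]=0xfd, mem[0x15]=0x41, mem[0x11]=0x41, mem[0x01]=0xd5

MEM[0x04,0x00,0x15,0x11,0x01] = e0 fd 41 41 d5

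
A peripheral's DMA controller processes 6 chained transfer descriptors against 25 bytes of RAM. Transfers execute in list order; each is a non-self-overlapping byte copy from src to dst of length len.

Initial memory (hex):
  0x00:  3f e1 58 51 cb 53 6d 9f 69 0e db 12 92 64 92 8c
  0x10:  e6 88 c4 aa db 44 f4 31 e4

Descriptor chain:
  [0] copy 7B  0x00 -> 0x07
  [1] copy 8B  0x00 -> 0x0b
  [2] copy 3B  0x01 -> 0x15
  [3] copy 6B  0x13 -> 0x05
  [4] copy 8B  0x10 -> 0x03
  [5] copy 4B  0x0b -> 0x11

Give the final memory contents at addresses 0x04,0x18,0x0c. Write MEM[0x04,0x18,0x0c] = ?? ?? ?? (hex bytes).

  after D0: wrote 7B at 0x07 = 3fe15851cb536d
  after D1: wrote 8B at 0x0b = 3fe15851cb536d3f
  after D2: wrote 3B at 0x15 = e15851
  after D3: wrote 6B at 0x05 = aadbe15851e4
  after D4: wrote 8B at 0x03 = 536d3faadbe15851
  after D5: wrote 4B at 0x11 = 3fe15851
query mem[0x04]=0x6d, mem[0x18]=0xe4, mem[0x0c]=0xe1

MEM[0x04,0x18,0x0c] = 6d e4 e1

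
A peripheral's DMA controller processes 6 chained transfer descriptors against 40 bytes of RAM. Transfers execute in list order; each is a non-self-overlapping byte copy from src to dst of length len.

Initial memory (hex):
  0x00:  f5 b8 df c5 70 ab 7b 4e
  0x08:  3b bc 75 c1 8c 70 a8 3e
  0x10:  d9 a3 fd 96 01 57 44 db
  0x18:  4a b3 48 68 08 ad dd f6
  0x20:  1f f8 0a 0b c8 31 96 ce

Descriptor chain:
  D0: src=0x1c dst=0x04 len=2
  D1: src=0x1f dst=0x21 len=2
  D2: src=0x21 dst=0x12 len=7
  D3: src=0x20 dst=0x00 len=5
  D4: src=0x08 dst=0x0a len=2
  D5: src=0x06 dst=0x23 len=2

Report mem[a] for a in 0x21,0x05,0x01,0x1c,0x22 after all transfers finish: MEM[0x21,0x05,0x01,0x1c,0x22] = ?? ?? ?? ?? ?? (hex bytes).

D0: mem[0x04..0x05] <- [08 ad]
D1: mem[0x21..0x22] <- [f6 1f]
D2: mem[0x12..0x18] <- [f6 1f 0b c8 31 96 ce]
D3: mem[0x00..0x04] <- [1f f6 1f 0b c8]
D4: mem[0x0a..0x0b] <- [3b bc]
D5: mem[0x23..0x24] <- [7b 4e]
query mem[0x21]=0xf6, mem[0x05]=0xad, mem[0x01]=0xf6, mem[0x1c]=0x08, mem[0x22]=0x1f

MEM[0x21,0x05,0x01,0x1c,0x22] = f6 ad f6 08 1f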